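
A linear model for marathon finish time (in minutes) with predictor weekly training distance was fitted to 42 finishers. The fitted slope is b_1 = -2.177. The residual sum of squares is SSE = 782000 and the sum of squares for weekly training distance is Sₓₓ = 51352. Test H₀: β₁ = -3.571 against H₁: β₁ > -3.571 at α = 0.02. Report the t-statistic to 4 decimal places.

t = 2.2593

MSE = SSE/(n − 2) = 782000/40 = 19550.
SE(b_1) = √(MSE/Sₓₓ) = √(19550/51352) = 0.617014.
t = (-2.177 − (-3.571)) / 0.617014 = 2.2593.
df = n − 2 = 40.
One-sided p ≈ 0.0147, which is < 0.02, so reject H₀.
There is evidence that the true slope on weekly training distance exceeds -3.571 minutes per unit.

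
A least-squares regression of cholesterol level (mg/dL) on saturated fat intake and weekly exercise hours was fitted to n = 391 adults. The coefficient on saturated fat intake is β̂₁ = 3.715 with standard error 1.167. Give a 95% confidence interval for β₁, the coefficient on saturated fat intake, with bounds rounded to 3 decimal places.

(1.421, 6.009)

df = n − k − 1 = 391 − 2 − 1 = 388.
t* = t_{0.025, 388} = 1.966097.
Margin = t* × SE = 1.966097 × 1.167 = 2.29444.
CI: 3.715 ± 2.29444 → (1.421, 6.009).
With 95% confidence, each one-unit increase in saturated fat intake is associated with a change of between 1.421 and 6.009 mg/dL in cholesterol level, holding the other predictors fixed.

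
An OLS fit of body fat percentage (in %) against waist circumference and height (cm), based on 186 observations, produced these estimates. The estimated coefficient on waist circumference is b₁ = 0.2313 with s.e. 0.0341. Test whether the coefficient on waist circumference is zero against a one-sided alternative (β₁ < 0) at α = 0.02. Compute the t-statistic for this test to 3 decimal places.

H₀: β₁ = 0 vs H₁: β₁ < 0.
t = (b₁ − β₁⁰)/SE = 0.2313 / 0.0341 = 6.783.
df = n − k − 1 = 186 − 2 − 1 = 183.
One-sided p ≈ 1.0000, which is ≥ 0.02, so fail to reject H₀.
The data do not give significant evidence that the true slope on waist circumference is negative, holding the other predictors fixed.

t = 6.783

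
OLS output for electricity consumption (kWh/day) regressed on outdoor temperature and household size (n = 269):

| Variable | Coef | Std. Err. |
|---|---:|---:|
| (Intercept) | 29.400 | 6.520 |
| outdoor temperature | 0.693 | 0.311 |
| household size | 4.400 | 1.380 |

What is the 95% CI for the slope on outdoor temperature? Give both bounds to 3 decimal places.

Read off: b = 0.693, SE = 0.311 for outdoor temperature.
df = n − k − 1 = 269 − 2 − 1 = 266.
t* = t_{0.025, 266} = 1.968922.
Margin = t* × SE = 1.968922 × 0.311 = 0.61233.
CI: 0.693 ± 0.61233 → (0.081, 1.305).

(0.081, 1.305)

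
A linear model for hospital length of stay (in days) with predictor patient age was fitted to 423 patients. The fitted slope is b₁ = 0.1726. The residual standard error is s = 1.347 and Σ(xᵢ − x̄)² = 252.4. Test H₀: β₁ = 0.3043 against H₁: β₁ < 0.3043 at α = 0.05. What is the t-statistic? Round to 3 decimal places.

SE(b₁) = s/√Sₓₓ = 1.347/√252.4 = 0.0847858.
t = (0.1726 − 0.3043) / 0.0847858 = -1.553.
df = n − 2 = 421.
One-sided p ≈ 0.0605, which is ≥ 0.05, so fail to reject H₀.
The data do not give significant evidence that the true slope on patient age is below 0.3043 days per unit.

t = -1.553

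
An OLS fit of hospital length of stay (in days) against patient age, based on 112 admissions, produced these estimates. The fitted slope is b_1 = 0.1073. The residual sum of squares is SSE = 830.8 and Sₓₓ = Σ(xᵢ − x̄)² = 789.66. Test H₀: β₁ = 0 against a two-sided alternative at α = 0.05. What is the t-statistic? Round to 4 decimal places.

MSE = SSE/(n − 2) = 830.8/110 = 7.55273.
SE(b_1) = √(MSE/Sₓₓ) = √(7.55273/789.66) = 0.0977984.
t = 0.1073 / 0.0977984 = 1.0972.
df = n − 2 = 110.
Two-sided p ≈ 0.2750, which is ≥ 0.05, so fail to reject H₀.
The data do not give significant evidence of an association between patient age and hospital length of stay.

t = 1.0972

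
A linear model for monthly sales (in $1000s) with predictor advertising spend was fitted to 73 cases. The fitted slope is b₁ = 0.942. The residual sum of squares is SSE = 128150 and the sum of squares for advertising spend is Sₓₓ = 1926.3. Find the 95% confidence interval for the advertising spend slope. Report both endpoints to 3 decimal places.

(-0.988, 2.872)

MSE = SSE/(n − 2) = 128150/71 = 1804.93.
SE(b₁) = √(MSE/Sₓₓ) = √(1804.93/1926.3) = 0.967984.
df = n − 2 = 71.
t* = t_{0.025, 71} = 1.993943.
Margin = t* × SE = 1.993943 × 0.967984 = 1.93011.
CI: 0.942 ± 1.93011 → (-0.988, 2.872).
With 95% confidence, each one-unit increase in advertising spend is associated with a change of between -0.988 and 2.872 $1000s in monthly sales.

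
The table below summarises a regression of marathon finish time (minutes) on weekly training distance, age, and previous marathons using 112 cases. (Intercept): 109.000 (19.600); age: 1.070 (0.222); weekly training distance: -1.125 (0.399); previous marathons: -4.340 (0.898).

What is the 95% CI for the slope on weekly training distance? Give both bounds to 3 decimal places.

(-1.916, -0.334)

Read off: b = -1.125, SE = 0.399 for weekly training distance.
df = n − k − 1 = 112 − 3 − 1 = 108.
t* = t_{0.025, 108} = 1.982173.
Margin = t* × SE = 1.982173 × 0.399 = 0.79089.
CI: -1.125 ± 0.79089 → (-1.916, -0.334).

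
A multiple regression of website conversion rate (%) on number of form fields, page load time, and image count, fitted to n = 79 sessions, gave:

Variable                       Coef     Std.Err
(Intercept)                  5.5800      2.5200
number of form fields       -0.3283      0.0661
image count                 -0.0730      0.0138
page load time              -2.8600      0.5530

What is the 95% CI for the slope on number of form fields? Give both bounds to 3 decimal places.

(-0.460, -0.197)

Read off: b = -0.3283, SE = 0.0661 for number of form fields.
df = n − k − 1 = 79 − 3 − 1 = 75.
t* = t_{0.025, 75} = 1.992102.
Margin = t* × SE = 1.992102 × 0.0661 = 0.13168.
CI: -0.3283 ± 0.13168 → (-0.460, -0.197).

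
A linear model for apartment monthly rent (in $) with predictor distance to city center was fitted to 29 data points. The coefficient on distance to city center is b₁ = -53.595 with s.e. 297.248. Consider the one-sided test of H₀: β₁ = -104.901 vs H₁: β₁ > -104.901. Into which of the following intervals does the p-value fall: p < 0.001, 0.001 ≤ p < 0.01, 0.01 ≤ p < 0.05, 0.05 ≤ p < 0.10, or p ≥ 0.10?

p ≥ 0.10

t = (-53.595 − (-104.901)) / 297.248 = 0.173.
df = n − 2 = 29 − 2 = 27.
One-sided p = P(T_{27} > t) ≈ 0.4321.
So p ≥ 0.10.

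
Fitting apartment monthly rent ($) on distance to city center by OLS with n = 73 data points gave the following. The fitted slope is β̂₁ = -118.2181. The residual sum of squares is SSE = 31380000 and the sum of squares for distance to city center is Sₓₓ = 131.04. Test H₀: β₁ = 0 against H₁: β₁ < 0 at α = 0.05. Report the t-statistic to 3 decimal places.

t = -2.036

MSE = SSE/(n − 2) = 31380000/71 = 441972.
SE(β̂₁) = √(MSE/Sₓₓ) = √(441972/131.04) = 58.0758.
t = -118.2181 / 58.0758 = -2.036.
df = n − 2 = 71.
One-sided p ≈ 0.0228, which is < 0.05, so reject H₀.
There is evidence that the true slope on distance to city center is negative.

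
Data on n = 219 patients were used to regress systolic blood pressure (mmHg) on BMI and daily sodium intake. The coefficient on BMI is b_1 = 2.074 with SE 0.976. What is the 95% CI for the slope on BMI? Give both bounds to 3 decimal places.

df = n − k − 1 = 219 − 2 − 1 = 216.
t* = t_{0.025, 216} = 1.971007.
Margin = t* × SE = 1.971007 × 0.976 = 1.92370.
CI: 2.074 ± 1.92370 → (0.150, 3.998).
With 95% confidence, each one-unit increase in BMI is associated with a change of between 0.150 and 3.998 mmHg in systolic blood pressure, holding the other predictors fixed.

(0.150, 3.998)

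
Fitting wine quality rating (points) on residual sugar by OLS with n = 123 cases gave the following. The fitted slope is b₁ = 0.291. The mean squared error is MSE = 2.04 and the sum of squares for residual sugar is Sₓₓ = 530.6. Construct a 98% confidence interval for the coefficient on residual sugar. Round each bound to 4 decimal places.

SE(b₁) = √(MSE/Sₓₓ) = √(2.04/530.6) = 0.0620057.
df = n − 2 = 121.
t* = t_{0.01, 121} = 2.357561.
Margin = t* × SE = 2.357561 × 0.0620057 = 0.146182.
CI: 0.291 ± 0.146182 → (0.1448, 0.4372).
With 98% confidence, each one-unit increase in residual sugar is associated with a change of between 0.1448 and 0.4372 points in wine quality rating.

(0.1448, 0.4372)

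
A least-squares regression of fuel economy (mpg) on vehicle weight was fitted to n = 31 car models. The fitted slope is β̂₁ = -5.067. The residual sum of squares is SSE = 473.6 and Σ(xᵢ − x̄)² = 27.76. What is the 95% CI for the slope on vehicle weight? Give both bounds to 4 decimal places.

MSE = SSE/(n − 2) = 473.6/29 = 16.331.
SE(β̂₁) = √(MSE/Sₓₓ) = √(16.331/27.76) = 0.767003.
df = n − 2 = 29.
t* = t_{0.025, 29} = 2.04523.
Margin = t* × SE = 2.04523 × 0.767003 = 1.568697.
CI: -5.067 ± 1.568697 → (-6.6357, -3.4983).
With 95% confidence, each one-unit increase in vehicle weight is associated with a change of between -6.6357 and -3.4983 mpg in fuel economy.

(-6.6357, -3.4983)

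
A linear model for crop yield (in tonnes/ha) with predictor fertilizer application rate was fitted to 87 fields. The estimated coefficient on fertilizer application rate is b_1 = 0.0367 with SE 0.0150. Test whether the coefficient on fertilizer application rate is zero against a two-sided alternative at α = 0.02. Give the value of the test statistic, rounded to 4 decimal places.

t = 2.4467

H₀: β₁ = 0 vs H₁: β₁ ≠ 0.
t = (b_1 − β₁⁰)/SE = 0.0367 / 0.0150 = 2.4467.
df = n − 2 = 87 − 2 = 85.
Two-sided p ≈ 0.0165, which is < 0.02, so reject H₀.
There is evidence that fertilizer application rate is associated with crop yield.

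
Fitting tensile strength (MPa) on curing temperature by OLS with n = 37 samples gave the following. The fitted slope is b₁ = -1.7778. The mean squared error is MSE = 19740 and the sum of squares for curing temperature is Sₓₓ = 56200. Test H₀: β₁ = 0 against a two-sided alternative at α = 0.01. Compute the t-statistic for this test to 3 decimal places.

t = -3.000

SE(b₁) = √(MSE/Sₓₓ) = √(19740/56200) = 0.59266.
t = -1.7778 / 0.59266 = -3.000.
df = n − 2 = 35.
Two-sided p ≈ 0.0050, which is < 0.01, so reject H₀.
There is evidence that curing temperature is associated with tensile strength.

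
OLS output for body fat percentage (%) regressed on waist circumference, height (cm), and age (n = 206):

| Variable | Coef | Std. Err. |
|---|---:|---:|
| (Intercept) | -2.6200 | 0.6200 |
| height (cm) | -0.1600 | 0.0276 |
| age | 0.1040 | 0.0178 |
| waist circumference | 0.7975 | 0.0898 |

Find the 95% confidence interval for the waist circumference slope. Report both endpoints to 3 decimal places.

Read off: b = 0.7975, SE = 0.0898 for waist circumference.
df = n − k − 1 = 206 − 3 − 1 = 202.
t* = t_{0.025, 202} = 1.971777.
Margin = t* × SE = 1.971777 × 0.0898 = 0.17707.
CI: 0.7975 ± 0.17707 → (0.620, 0.975).

(0.620, 0.975)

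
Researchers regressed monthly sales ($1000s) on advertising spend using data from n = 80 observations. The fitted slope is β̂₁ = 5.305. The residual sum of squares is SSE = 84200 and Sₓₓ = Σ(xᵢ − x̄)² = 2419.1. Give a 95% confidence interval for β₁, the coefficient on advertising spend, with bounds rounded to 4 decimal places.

(3.9751, 6.6349)

MSE = SSE/(n − 2) = 84200/78 = 1079.49.
SE(β̂₁) = √(MSE/Sₓₓ) = √(1079.49/2419.1) = 0.668008.
df = n − 2 = 78.
t* = t_{0.025, 78} = 1.990847.
Margin = t* × SE = 1.990847 × 0.668008 = 1.329902.
CI: 5.305 ± 1.329902 → (3.9751, 6.6349).
With 95% confidence, each one-unit increase in advertising spend is associated with a change of between 3.9751 and 6.6349 $1000s in monthly sales.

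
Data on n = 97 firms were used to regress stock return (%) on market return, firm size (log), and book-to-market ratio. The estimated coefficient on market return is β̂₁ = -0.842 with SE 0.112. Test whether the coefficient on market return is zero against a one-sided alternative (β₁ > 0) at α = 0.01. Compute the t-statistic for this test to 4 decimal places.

H₀: β₁ = 0 vs H₁: β₁ > 0.
t = (β̂₁ − β₁⁰)/SE = -0.842 / 0.112 = -7.5179.
df = n − k − 1 = 97 − 3 − 1 = 93.
One-sided p ≈ 1.0000, which is ≥ 0.01, so fail to reject H₀.
The data do not give significant evidence that the true slope on market return is positive, holding the other predictors fixed.

t = -7.5179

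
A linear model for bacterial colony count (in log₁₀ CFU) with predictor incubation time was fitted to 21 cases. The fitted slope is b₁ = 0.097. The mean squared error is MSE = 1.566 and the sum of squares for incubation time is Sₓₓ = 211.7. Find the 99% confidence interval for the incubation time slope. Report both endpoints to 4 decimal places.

(-0.1491, 0.3431)

SE(b₁) = √(MSE/Sₓₓ) = √(1.566/211.7) = 0.0860073.
df = n − 2 = 19.
t* = t_{0.005, 19} = 2.860935.
Margin = t* × SE = 2.860935 × 0.0860073 = 0.246061.
CI: 0.097 ± 0.246061 → (-0.1491, 0.3431).
With 99% confidence, each one-unit increase in incubation time is associated with a change of between -0.1491 and 0.3431 log₁₀ CFU in bacterial colony count.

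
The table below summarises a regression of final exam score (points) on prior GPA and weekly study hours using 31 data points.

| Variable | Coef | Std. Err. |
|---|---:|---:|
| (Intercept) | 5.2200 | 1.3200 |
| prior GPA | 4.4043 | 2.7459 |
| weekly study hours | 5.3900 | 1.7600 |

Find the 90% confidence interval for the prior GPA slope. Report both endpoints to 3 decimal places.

Read off: b = 4.4043, SE = 2.7459 for prior GPA.
df = n − k − 1 = 31 − 2 − 1 = 28.
t* = t_{0.05, 28} = 1.701131.
Margin = t* × SE = 1.701131 × 2.7459 = 4.67114.
CI: 4.4043 ± 4.67114 → (-0.267, 9.075).

(-0.267, 9.075)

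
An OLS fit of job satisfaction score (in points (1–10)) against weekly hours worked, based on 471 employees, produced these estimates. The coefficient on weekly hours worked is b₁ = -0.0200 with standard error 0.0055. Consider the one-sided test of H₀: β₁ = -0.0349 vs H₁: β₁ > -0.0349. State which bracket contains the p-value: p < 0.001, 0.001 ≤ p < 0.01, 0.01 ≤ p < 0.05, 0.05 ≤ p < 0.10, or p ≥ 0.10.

t = (-0.0200 − (-0.0349)) / 0.0055 = 2.709.
df = n − 2 = 471 − 2 = 469.
One-sided p = P(T_{469} > t) ≈ 0.0035.
So 0.001 ≤ p < 0.01.

0.001 ≤ p < 0.01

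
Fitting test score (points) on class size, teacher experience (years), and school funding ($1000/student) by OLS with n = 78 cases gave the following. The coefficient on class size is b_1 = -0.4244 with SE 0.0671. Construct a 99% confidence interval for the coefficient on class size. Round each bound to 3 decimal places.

df = n − k − 1 = 78 − 3 − 1 = 74.
t* = t_{0.005, 74} = 2.643913.
Margin = t* × SE = 2.643913 × 0.0671 = 0.17741.
CI: -0.4244 ± 0.17741 → (-0.602, -0.247).
With 99% confidence, each one-unit increase in class size is associated with a change of between -0.602 and -0.247 points in test score, holding the other predictors fixed.

(-0.602, -0.247)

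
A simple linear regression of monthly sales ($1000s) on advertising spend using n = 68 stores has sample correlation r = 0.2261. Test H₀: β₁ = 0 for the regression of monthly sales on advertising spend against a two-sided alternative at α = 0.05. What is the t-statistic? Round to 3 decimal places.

t = r·√(n − 2)/√(1 − r²) = 0.2261·√66/√0.948879 = 1.886.
df = n − 2 = 66.
Two-sided p ≈ 0.0637, which is ≥ 0.05, so fail to reject H₀.
The data do not give significant evidence of a linear association between advertising spend and monthly sales.

t = 1.886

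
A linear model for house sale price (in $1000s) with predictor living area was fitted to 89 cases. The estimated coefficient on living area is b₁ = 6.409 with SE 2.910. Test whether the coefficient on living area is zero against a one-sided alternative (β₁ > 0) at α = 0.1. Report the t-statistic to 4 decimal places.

H₀: β₁ = 0 vs H₁: β₁ > 0.
t = (b₁ − β₁⁰)/SE = 6.409 / 2.910 = 2.2024.
df = n − 2 = 89 − 2 = 87.
One-sided p ≈ 0.0151, which is < 0.1, so reject H₀.
There is evidence that the true slope on living area is positive.

t = 2.2024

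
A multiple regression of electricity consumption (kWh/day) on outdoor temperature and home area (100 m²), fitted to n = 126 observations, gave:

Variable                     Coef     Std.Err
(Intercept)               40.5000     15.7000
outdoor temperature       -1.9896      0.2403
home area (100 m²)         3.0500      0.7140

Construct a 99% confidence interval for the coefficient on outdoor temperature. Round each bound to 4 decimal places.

(-2.6183, -1.3609)

Read off: b = -1.9896, SE = 0.2403 for outdoor temperature.
df = n − k − 1 = 126 − 2 − 1 = 123.
t* = t_{0.005, 123} = 2.616392.
Margin = t* × SE = 2.616392 × 0.2403 = 0.628719.
CI: -1.9896 ± 0.628719 → (-2.6183, -1.3609).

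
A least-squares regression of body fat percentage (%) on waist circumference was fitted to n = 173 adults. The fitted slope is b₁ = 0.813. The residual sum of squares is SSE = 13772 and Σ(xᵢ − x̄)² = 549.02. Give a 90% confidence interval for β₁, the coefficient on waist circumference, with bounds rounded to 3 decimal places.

(0.180, 1.446)

MSE = SSE/(n − 2) = 13772/171 = 80.538.
SE(b₁) = √(MSE/Sₓₓ) = √(80.538/549.02) = 0.383007.
df = n − 2 = 171.
t* = t_{0.05, 171} = 1.653813.
Margin = t* × SE = 1.653813 × 0.383007 = 0.63342.
CI: 0.813 ± 0.63342 → (0.180, 1.446).
With 90% confidence, each one-unit increase in waist circumference is associated with a change of between 0.180 and 1.446 % in body fat percentage.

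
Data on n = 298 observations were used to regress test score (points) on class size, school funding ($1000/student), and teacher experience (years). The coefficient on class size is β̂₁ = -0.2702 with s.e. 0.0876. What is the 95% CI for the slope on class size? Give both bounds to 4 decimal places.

(-0.4426, -0.0978)

df = n − k − 1 = 298 − 3 − 1 = 294.
t* = t_{0.025, 294} = 1.968066.
Margin = t* × SE = 1.968066 × 0.0876 = 0.172403.
CI: -0.2702 ± 0.172403 → (-0.4426, -0.0978).
With 95% confidence, each one-unit increase in class size is associated with a change of between -0.4426 and -0.0978 points in test score, holding the other predictors fixed.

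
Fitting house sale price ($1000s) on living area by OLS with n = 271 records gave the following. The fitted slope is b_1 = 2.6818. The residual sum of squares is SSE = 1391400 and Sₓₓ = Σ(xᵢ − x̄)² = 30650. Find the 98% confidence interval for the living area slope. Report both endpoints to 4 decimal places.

(1.7204, 3.6432)

MSE = SSE/(n − 2) = 1391400/269 = 5172.49.
SE(b_1) = √(MSE/Sₓₓ) = √(5172.49/30650) = 0.410804.
df = n − 2 = 269.
t* = t_{0.01, 269} = 2.34029.
Margin = t* × SE = 2.34029 × 0.410804 = 0.961400.
CI: 2.6818 ± 0.961400 → (1.7204, 3.6432).
With 98% confidence, each one-unit increase in living area is associated with a change of between 1.7204 and 3.6432 $1000s in house sale price.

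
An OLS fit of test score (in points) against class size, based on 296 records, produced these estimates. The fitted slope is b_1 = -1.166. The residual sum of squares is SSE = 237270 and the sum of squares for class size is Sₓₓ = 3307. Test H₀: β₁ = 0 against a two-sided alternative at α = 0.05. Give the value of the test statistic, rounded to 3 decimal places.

MSE = SSE/(n − 2) = 237270/294 = 807.041.
SE(b_1) = √(MSE/Sₓₓ) = √(807.041/3307) = 0.494004.
t = -1.166 / 0.494004 = -2.360.
df = n − 2 = 294.
Two-sided p ≈ 0.0189, which is < 0.05, so reject H₀.
There is evidence that class size is associated with test score.

t = -2.360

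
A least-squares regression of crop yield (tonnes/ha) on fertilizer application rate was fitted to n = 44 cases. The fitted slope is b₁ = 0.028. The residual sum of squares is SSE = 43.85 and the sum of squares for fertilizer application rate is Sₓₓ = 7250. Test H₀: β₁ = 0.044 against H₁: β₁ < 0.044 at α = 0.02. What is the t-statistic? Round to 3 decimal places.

t = -1.333

MSE = SSE/(n − 2) = 43.85/42 = 1.04405.
SE(b₁) = √(MSE/Sₓₓ) = √(1.04405/7250) = 0.0120003.
t = (0.028 − 0.044) / 0.0120003 = -1.333.
df = n − 2 = 42.
One-sided p ≈ 0.0948, which is ≥ 0.02, so fail to reject H₀.
The data do not give significant evidence that the true slope on fertilizer application rate is below 0.044 tonnes/ha per unit.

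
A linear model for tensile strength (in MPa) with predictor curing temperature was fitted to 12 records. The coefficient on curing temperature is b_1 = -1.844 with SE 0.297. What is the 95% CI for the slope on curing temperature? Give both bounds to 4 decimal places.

(-2.5058, -1.1822)

df = n − 2 = 12 − 2 = 10.
t* = t_{0.025, 10} = 2.228139.
Margin = t* × SE = 2.228139 × 0.297 = 0.661757.
CI: -1.844 ± 0.661757 → (-2.5058, -1.1822).
With 95% confidence, each one-unit increase in curing temperature is associated with a change of between -2.5058 and -1.1822 MPa in tensile strength.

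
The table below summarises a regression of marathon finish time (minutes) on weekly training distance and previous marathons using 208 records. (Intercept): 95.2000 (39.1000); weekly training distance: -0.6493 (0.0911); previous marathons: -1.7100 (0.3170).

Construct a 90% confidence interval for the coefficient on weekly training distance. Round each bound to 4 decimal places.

Read off: b = -0.6493, SE = 0.0911 for weekly training distance.
df = n − k − 1 = 208 − 2 − 1 = 205.
t* = t_{0.05, 205} = 1.652321.
Margin = t* × SE = 1.652321 × 0.0911 = 0.150526.
CI: -0.6493 ± 0.150526 → (-0.7998, -0.4988).

(-0.7998, -0.4988)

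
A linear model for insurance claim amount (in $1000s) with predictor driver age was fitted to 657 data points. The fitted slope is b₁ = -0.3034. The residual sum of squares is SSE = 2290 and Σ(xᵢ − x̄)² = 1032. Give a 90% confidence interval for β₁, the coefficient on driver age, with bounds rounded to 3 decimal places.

(-0.399, -0.208)

MSE = SSE/(n − 2) = 2290/655 = 3.49618.
SE(b₁) = √(MSE/Sₓₓ) = √(3.49618/1032) = 0.0582046.
df = n − 2 = 655.
t* = t_{0.05, 655} = 1.647183.
Margin = t* × SE = 1.647183 × 0.0582046 = 0.09587.
CI: -0.3034 ± 0.09587 → (-0.399, -0.208).
With 90% confidence, each one-unit increase in driver age is associated with a change of between -0.399 and -0.208 $1000s in insurance claim amount.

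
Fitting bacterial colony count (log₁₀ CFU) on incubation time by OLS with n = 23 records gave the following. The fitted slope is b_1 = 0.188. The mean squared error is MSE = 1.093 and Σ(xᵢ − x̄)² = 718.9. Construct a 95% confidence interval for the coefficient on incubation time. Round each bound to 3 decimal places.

(0.107, 0.269)

SE(b_1) = √(MSE/Sₓₓ) = √(1.093/718.9) = 0.038992.
df = n − 2 = 21.
t* = t_{0.025, 21} = 2.079614.
Margin = t* × SE = 2.079614 × 0.038992 = 0.08109.
CI: 0.188 ± 0.08109 → (0.107, 0.269).
With 95% confidence, each one-unit increase in incubation time is associated with a change of between 0.107 and 0.269 log₁₀ CFU in bacterial colony count.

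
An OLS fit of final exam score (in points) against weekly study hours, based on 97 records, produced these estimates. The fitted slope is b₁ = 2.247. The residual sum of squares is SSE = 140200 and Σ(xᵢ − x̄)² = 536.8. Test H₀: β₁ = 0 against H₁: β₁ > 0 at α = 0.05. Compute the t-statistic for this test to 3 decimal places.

t = 1.355

MSE = SSE/(n − 2) = 140200/95 = 1475.79.
SE(b₁) = √(MSE/Sₓₓ) = √(1475.79/536.8) = 1.65808.
t = 2.247 / 1.65808 = 1.355.
df = n − 2 = 95.
One-sided p ≈ 0.0893, which is ≥ 0.05, so fail to reject H₀.
The data do not give significant evidence that the true slope on weekly study hours is positive.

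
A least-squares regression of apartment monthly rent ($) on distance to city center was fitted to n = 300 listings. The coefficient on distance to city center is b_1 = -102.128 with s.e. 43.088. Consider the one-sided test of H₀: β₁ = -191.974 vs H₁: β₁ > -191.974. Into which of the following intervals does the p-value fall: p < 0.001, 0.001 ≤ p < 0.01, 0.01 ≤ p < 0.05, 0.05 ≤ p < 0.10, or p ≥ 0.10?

t = (-102.128 − (-191.974)) / 43.088 = 2.085.
df = n − 2 = 300 − 2 = 298.
One-sided p = P(T_{298} > t) ≈ 0.0190.
So 0.01 ≤ p < 0.05.

0.01 ≤ p < 0.05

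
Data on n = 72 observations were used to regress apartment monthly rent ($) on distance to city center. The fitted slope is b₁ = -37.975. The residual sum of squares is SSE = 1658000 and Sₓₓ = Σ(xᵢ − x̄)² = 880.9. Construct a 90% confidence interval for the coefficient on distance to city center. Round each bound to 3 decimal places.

MSE = SSE/(n − 2) = 1658000/70 = 23685.7.
SE(b₁) = √(MSE/Sₓₓ) = √(23685.7/880.9) = 5.18537.
df = n − 2 = 70.
t* = t_{0.05, 70} = 1.666914.
Margin = t* × SE = 1.666914 × 5.18537 = 8.64357.
CI: -37.975 ± 8.64357 → (-46.619, -29.331).
With 90% confidence, each one-unit increase in distance to city center is associated with a change of between -46.619 and -29.331 $ in apartment monthly rent.

(-46.619, -29.331)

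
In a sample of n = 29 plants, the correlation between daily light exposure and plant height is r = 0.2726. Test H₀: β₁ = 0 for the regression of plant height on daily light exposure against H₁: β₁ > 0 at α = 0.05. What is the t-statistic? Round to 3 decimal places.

t = 1.472

t = r·√(n − 2)/√(1 − r²) = 0.2726·√27/√0.925689 = 1.472.
df = n − 2 = 27.
One-sided p ≈ 0.0763, which is ≥ 0.05, so fail to reject H₀.
The data do not give significant evidence of a linear association between daily light exposure and plant height.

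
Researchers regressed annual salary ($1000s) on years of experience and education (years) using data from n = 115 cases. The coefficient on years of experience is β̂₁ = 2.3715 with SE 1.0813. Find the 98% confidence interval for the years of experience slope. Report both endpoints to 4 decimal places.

df = n − k − 1 = 115 − 2 − 1 = 112.
t* = t_{0.01, 112} = 2.360104.
Margin = t* × SE = 2.360104 × 1.0813 = 2.551980.
CI: 2.3715 ± 2.551980 → (-0.1805, 4.9235).
With 98% confidence, each one-unit increase in years of experience is associated with a change of between -0.1805 and 4.9235 $1000s in annual salary, holding the other predictors fixed.

(-0.1805, 4.9235)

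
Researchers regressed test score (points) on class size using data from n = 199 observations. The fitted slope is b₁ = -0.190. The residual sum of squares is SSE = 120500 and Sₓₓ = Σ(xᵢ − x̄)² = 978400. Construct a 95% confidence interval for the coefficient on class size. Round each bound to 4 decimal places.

MSE = SSE/(n − 2) = 120500/197 = 611.675.
SE(b₁) = √(MSE/Sₓₓ) = √(611.675/978400) = 0.0250036.
df = n − 2 = 197.
t* = t_{0.025, 197} = 1.972079.
Margin = t* × SE = 1.972079 × 0.0250036 = 0.049309.
CI: -0.190 ± 0.049309 → (-0.2393, -0.1407).
With 95% confidence, each one-unit increase in class size is associated with a change of between -0.2393 and -0.1407 points in test score.

(-0.2393, -0.1407)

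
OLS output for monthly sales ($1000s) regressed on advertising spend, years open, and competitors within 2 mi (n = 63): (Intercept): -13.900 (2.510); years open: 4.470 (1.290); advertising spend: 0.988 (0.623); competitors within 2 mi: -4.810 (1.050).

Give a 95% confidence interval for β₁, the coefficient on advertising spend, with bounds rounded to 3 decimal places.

(-0.259, 2.235)

Read off: b = 0.988, SE = 0.623 for advertising spend.
df = n − k − 1 = 63 − 3 − 1 = 59.
t* = t_{0.025, 59} = 2.000995.
Margin = t* × SE = 2.000995 × 0.623 = 1.24662.
CI: 0.988 ± 1.24662 → (-0.259, 2.235).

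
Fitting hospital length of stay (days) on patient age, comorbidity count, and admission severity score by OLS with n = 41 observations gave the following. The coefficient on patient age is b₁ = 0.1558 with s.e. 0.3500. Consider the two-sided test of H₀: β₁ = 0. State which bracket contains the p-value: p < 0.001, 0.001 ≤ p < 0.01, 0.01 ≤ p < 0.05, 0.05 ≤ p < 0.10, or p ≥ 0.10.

t = 0.1558 / 0.3500 = 0.445.
df = n − k − 1 = 41 − 3 − 1 = 37.
Two-sided p = 2·P(T_{37} > |t|) ≈ 0.6588.
So p ≥ 0.10.

p ≥ 0.10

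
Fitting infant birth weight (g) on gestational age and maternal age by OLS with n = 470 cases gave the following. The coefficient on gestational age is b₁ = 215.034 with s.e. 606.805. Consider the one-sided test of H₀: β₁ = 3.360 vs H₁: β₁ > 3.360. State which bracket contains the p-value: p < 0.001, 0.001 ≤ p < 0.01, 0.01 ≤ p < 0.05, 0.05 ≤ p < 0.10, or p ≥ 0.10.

t = (215.034 − 3.360) / 606.805 = 0.349.
df = n − k − 1 = 470 − 2 − 1 = 467.
One-sided p = P(T_{467} > t) ≈ 0.3637.
So p ≥ 0.10.

p ≥ 0.10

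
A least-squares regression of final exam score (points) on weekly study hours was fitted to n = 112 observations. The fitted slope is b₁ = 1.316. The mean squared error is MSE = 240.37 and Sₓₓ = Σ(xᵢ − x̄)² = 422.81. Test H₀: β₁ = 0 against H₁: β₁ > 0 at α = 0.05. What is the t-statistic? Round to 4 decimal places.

SE(b₁) = √(MSE/Sₓₓ) = √(240.37/422.81) = 0.753993.
t = 1.316 / 0.753993 = 1.7454.
df = n − 2 = 110.
One-sided p ≈ 0.0419, which is < 0.05, so reject H₀.
There is evidence that the true slope on weekly study hours is positive.

t = 1.7454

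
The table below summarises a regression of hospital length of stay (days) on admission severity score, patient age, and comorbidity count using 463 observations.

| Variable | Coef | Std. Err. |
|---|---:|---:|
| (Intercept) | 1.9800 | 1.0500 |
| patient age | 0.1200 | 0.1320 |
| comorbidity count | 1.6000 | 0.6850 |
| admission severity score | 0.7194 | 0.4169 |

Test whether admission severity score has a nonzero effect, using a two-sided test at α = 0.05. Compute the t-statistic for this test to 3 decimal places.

Read off: b = 0.7194, SE = 0.4169 for admission severity score.
H₀: β₁ = 0 vs H₁: β₁ ≠ 0.
t = 0.7194 / 0.4169 = 1.726.
df = n − k − 1 = 463 − 3 − 1 = 459.
Two-sided p ≈ 0.0851, which is ≥ 0.05, so fail to reject H₀.
The data do not give significant evidence of an association between admission severity score and hospital length of stay, after adjusting for the other predictors.

t = 1.726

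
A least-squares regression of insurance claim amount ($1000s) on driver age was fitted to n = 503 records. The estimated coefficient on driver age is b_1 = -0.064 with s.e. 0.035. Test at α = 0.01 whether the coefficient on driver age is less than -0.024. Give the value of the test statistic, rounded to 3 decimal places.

t = -1.143

H₀: β₁ = -0.024 vs H₁: β₁ < -0.024.
t = (b_1 − β₁⁰)/SE = (-0.064 − (-0.024)) / 0.035 = -1.143.
df = n − 2 = 503 − 2 = 501.
One-sided p ≈ 0.1268, which is ≥ 0.01, so fail to reject H₀.
The data do not give significant evidence that the true slope on driver age is below -0.024 $1000s per unit.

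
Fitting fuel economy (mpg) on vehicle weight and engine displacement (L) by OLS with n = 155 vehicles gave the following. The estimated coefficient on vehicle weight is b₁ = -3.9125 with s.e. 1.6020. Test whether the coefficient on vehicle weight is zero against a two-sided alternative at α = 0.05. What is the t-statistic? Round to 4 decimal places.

H₀: β₁ = 0 vs H₁: β₁ ≠ 0.
t = (b₁ − β₁⁰)/SE = -3.9125 / 1.6020 = -2.4423.
df = n − k − 1 = 155 − 2 − 1 = 152.
Two-sided p ≈ 0.0157, which is < 0.05, so reject H₀.
There is evidence that vehicle weight is associated with fuel economy, holding the other predictors fixed.

t = -2.4423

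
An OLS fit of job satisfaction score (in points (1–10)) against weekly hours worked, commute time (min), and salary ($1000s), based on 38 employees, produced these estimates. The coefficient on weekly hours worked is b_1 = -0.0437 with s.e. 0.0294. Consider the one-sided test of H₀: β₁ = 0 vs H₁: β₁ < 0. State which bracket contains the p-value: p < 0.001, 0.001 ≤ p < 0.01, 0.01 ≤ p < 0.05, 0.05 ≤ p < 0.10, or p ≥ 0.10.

0.05 ≤ p < 0.10

t = -0.0437 / 0.0294 = -1.486.
df = n − k − 1 = 38 − 3 − 1 = 34.
One-sided p = P(T_{34} < t) ≈ 0.0732.
So 0.05 ≤ p < 0.10.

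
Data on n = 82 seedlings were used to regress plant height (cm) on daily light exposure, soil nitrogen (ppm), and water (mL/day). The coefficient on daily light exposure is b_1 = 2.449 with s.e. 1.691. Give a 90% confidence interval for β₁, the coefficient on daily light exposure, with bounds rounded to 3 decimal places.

df = n − k − 1 = 82 − 3 − 1 = 78.
t* = t_{0.05, 78} = 1.664625.
Margin = t* × SE = 1.664625 × 1.691 = 2.81488.
CI: 2.449 ± 2.81488 → (-0.366, 5.264).
With 90% confidence, each one-unit increase in daily light exposure is associated with a change of between -0.366 and 5.264 cm in plant height, holding the other predictors fixed.

(-0.366, 5.264)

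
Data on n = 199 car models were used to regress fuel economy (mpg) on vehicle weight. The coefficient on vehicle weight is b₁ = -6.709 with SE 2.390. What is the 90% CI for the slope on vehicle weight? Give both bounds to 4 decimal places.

(-10.6588, -2.7592)

df = n − 2 = 199 − 2 = 197.
t* = t_{0.05, 197} = 1.652625.
Margin = t* × SE = 1.652625 × 2.390 = 3.949774.
CI: -6.709 ± 3.949774 → (-10.6588, -2.7592).
With 90% confidence, each one-unit increase in vehicle weight is associated with a change of between -10.6588 and -2.7592 mpg in fuel economy.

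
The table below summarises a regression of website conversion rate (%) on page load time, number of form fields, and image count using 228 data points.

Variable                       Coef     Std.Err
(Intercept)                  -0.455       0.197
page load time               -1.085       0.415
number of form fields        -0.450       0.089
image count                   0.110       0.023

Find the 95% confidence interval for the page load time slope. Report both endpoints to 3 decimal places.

(-1.903, -0.267)

Read off: b = -1.085, SE = 0.415 for page load time.
df = n − k − 1 = 228 − 3 − 1 = 224.
t* = t_{0.025, 224} = 1.970611.
Margin = t* × SE = 1.970611 × 0.415 = 0.81780.
CI: -1.085 ± 0.81780 → (-1.903, -0.267).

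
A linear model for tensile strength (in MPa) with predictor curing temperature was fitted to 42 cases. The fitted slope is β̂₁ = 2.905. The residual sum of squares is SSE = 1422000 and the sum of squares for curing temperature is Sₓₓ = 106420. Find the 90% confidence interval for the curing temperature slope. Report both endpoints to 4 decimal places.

MSE = SSE/(n − 2) = 1422000/40 = 35550.
SE(β̂₁) = √(MSE/Sₓₓ) = √(35550/106420) = 0.577974.
df = n − 2 = 40.
t* = t_{0.05, 40} = 1.683851.
Margin = t* × SE = 1.683851 × 0.577974 = 0.973222.
CI: 2.905 ± 0.973222 → (1.9318, 3.8782).
With 90% confidence, each one-unit increase in curing temperature is associated with a change of between 1.9318 and 3.8782 MPa in tensile strength.

(1.9318, 3.8782)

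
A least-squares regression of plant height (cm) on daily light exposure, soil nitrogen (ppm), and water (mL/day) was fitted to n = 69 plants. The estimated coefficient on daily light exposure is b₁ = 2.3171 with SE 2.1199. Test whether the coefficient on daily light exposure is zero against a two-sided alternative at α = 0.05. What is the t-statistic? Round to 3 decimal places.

t = 1.093

H₀: β₁ = 0 vs H₁: β₁ ≠ 0.
t = (b₁ − β₁⁰)/SE = 2.3171 / 2.1199 = 1.093.
df = n − k − 1 = 69 − 3 − 1 = 65.
Two-sided p ≈ 0.2784, which is ≥ 0.05, so fail to reject H₀.
The data do not give significant evidence of an association between daily light exposure and plant height, after adjusting for the other predictors.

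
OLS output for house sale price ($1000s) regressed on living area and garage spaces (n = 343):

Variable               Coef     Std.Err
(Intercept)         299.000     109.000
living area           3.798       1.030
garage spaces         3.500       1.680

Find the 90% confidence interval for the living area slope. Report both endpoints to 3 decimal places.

(2.099, 5.497)

Read off: b = 3.798, SE = 1.030 for living area.
df = n − k − 1 = 343 − 2 − 1 = 340.
t* = t_{0.05, 340} = 1.649348.
Margin = t* × SE = 1.649348 × 1.030 = 1.69883.
CI: 3.798 ± 1.69883 → (2.099, 5.497).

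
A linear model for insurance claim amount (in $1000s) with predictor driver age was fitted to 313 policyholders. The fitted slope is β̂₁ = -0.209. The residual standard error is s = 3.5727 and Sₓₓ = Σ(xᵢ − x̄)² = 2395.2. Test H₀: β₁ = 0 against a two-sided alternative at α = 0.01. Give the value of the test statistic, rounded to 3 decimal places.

t = -2.863

SE(β̂₁) = s/√Sₓₓ = 3.5727/√2395.2 = 0.0730005.
t = -0.209 / 0.0730005 = -2.863.
df = n − 2 = 311.
Two-sided p ≈ 0.0045, which is < 0.01, so reject H₀.
There is evidence that driver age is associated with insurance claim amount.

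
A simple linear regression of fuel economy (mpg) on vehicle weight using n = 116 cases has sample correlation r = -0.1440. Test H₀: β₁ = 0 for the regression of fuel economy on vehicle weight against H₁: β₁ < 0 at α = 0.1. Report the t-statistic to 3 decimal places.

t = -1.554

t = r·√(n − 2)/√(1 − r²) = -0.1440·√114/√0.979264 = -1.554.
df = n − 2 = 114.
One-sided p ≈ 0.0615, which is < 0.1, so reject H₀.
There is evidence of a linear association between vehicle weight and fuel economy.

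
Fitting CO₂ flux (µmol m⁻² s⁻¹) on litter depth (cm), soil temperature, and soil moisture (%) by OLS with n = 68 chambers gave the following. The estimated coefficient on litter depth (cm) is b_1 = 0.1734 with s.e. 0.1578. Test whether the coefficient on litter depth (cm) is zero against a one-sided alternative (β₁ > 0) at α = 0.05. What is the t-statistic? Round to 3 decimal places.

H₀: β₁ = 0 vs H₁: β₁ > 0.
t = (b_1 − β₁⁰)/SE = 0.1734 / 0.1578 = 1.099.
df = n − k − 1 = 68 − 3 − 1 = 64.
One-sided p ≈ 0.1380, which is ≥ 0.05, so fail to reject H₀.
The data do not give significant evidence that the true slope on litter depth (cm) is positive, holding the other predictors fixed.

t = 1.099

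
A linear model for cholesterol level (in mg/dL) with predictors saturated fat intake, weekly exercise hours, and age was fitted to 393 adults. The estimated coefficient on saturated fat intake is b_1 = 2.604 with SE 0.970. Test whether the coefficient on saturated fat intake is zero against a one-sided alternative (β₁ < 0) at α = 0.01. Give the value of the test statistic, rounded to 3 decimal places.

t = 2.685

H₀: β₁ = 0 vs H₁: β₁ < 0.
t = (b_1 − β₁⁰)/SE = 2.604 / 0.970 = 2.685.
df = n − k − 1 = 393 − 3 − 1 = 389.
One-sided p ≈ 0.9962, which is ≥ 0.01, so fail to reject H₀.
The data do not give significant evidence that the true slope on saturated fat intake is negative, holding the other predictors fixed.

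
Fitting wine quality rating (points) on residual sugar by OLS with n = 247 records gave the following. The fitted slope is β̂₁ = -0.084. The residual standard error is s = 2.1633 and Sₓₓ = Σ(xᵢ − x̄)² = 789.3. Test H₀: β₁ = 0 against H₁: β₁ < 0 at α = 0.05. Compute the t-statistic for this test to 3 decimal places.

t = -1.091

SE(β̂₁) = s/√Sₓₓ = 2.1633/√789.3 = 0.0770009.
t = -0.084 / 0.0770009 = -1.091.
df = n − 2 = 245.
One-sided p ≈ 0.1382, which is ≥ 0.05, so fail to reject H₀.
The data do not give significant evidence that the true slope on residual sugar is negative.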